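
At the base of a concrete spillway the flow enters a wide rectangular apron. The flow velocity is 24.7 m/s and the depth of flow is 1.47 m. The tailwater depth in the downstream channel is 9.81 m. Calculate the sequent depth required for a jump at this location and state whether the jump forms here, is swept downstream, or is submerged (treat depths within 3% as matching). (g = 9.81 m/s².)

y₂ = 12.8 m; the jump is swept downstream

Fr₁ = V₁/√(g·y₁) = 24.7/√(9.81×1.47) = 6.50.
From the momentum equation for a rectangular channel, y₂/y₁ = ½[√(1 + 8Fr₁²) − 1] = ½[√339.5 − 1] = 8.71.
y₂ = 8.71 × 1.47 = 12.8 m.
Tailwater y_tw = 9.81 m: y_tw < y₂, so the jump is swept downstream.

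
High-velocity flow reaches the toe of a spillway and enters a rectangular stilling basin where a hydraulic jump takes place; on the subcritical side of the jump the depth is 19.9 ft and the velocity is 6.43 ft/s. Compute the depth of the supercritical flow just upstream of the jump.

Fr₂ = V₂/√(g·y₂) = 6.43/√(32.2×19.9) = 0.254.
Applying the sequent-depth relation in reverse, y₁/y₂ = ½[√(1 + 8Fr₂²) − 1] = ½[√1.516 − 1] = 0.116.
y₁ = 0.116 × 19.9 = 2.30 ft.

y₁ = 2.30 ft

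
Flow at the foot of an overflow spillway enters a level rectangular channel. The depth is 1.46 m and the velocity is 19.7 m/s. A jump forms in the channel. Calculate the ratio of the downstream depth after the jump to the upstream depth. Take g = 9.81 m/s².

Fr₁ = V₁/√(g·y₁) = 19.7/√(9.81×1.46) = 5.21.
Conjugate-depth relation: y₂/y₁ = ½[√(1 + 8Fr₁²) − 1] = ½[√217.8 − 1] = 6.88.

y₂/y₁ = 6.88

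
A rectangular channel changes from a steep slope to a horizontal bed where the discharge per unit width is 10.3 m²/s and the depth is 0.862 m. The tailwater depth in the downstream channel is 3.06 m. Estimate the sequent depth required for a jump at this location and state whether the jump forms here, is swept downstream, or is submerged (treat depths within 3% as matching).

y₂ = 4.60 m; the jump is swept downstream

V₁ = q/y₁ = 10.3/0.862 = 11.9 m/s. Fr₁ = V₁/√(g·y₁) = 11.9/√(9.81×0.862) = 4.11.
Bélanger equation: y₂/y₁ = ½[√(1 + 8Fr₁²) − 1] = ½[√136.1 − 1] = 5.33.
y₂ = 5.33 × 0.862 = 4.60 m.
Tailwater y_tw = 3.06 m: y_tw < y₂, so the jump is swept downstream.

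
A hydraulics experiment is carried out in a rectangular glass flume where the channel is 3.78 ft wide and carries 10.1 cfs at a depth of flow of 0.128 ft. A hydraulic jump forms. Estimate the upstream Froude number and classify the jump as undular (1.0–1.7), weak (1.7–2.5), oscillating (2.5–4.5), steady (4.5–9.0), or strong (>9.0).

Fr₁ = 10.3; strong jump

q = Q/b = 10.1/3.78 = 2.67 ft²/s; V₁ = q/y₁ = 20.9 ft/s. Fr₁ = V₁/√(g·y₁) = 10.3.
Fr₁ = 10.3 lies in the strong range.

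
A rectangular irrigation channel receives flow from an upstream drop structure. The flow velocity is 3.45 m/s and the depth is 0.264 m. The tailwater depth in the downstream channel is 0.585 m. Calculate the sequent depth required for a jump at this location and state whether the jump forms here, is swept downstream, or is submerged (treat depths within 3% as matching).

Fr₁ = V₁/√(g·y₁) = 3.45/√(9.81×0.264) = 2.14.
Conjugate-depth relation: y₂/y₁ = ½[√(1 + 8Fr₁²) − 1] = ½[√37.77 − 1] = 2.57.
y₂ = 2.57 × 0.264 = 0.679 m.
Tailwater y_tw = 0.585 m: y_tw < y₂, so the jump is swept downstream.

y₂ = 0.679 m; the jump is swept downstream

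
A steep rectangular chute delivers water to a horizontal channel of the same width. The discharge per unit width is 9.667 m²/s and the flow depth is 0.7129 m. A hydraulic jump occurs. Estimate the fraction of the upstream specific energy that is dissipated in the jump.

ΔE/E₁ = 0.501 (50.1%)

V₁ = q/y₁ = 9.667/0.7129 = 13.56 m/s. Fr₁ = V₁/√(g·y₁) = 13.56/√(9.81×0.7129) = 5.128.
From the momentum equation for a rectangular channel, y₂/y₁ = ½[√(1 + 8Fr₁²) − 1] = ½[√211.34 − 1] = 6.769.
y₂ = 6.769 × 0.7129 = 4.825 m.
E₁ = y₁ + V₁²/2g = 10.08 m. ΔE = (y₂ − y₁)³/(4y₁y₂) = 5.055 m. ΔE/E₁ = 5.055/10.08 = 0.501.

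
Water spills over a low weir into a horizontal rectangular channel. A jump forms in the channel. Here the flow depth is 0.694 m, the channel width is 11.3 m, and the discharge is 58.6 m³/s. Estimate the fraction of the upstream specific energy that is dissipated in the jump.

ΔE/E₁ = 0.235 (23.5%)

q = Q/b = 58.6/11.3 = 5.19 m²/s; V₁ = q/y₁ = 7.47 m/s. Fr₁ = V₁/√(g·y₁) = 2.86.
Conjugate-depth relation: y₂/y₁ = ½[√(1 + 8Fr₁²) − 1] = ½[√66.61 − 1] = 3.58.
y₂ = 3.58 × 0.694 = 2.49 m.
E₁ = y₁ + V₁²/2g = 3.54 m. ΔE = (y₂ − y₁)³/(4y₁y₂) = 0.833 m. ΔE/E₁ = 0.833/3.54 = 0.235.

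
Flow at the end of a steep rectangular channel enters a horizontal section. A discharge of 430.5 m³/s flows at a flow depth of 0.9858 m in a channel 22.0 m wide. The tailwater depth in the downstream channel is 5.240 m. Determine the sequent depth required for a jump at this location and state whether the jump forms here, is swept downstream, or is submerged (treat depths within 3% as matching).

y₂ = 8.420 m; the jump is swept downstream

q = Q/b = 430.5/22.0 = 19.57 m²/s; V₁ = q/y₁ = 19.85 m/s. Fr₁ = V₁/√(g·y₁) = 6.383.
From the momentum equation for a rectangular channel, y₂/y₁ = ½[√(1 + 8Fr₁²) − 1] = ½[√326.95 − 1] = 8.541.
y₂ = 8.541 × 0.9858 = 8.420 m.
Tailwater y_tw = 5.240 m: y_tw < y₂, so the jump is swept downstream.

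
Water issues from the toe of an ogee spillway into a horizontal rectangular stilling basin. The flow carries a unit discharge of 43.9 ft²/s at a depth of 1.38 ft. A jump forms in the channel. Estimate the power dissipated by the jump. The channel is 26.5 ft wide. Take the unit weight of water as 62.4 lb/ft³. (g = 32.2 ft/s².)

P = 1062 hp

V₁ = q/y₁ = 43.9/1.38 = 31.8 ft/s. Fr₁ = V₁/√(g·y₁) = 31.8/√(32.2×1.38) = 4.77.
Bélanger equation: y₂/y₁ = ½[√(1 + 8Fr₁²) − 1] = ½[√183.2 − 1] = 6.27.
y₂ = 6.27 × 1.38 = 8.65 ft.
V₂ = q/y₂ = 43.9/8.65 = 5.08 ft/s. E₁ = y₁ + V₁²/2g = 17.1 ft; E₂ = y₂ + V₂²/2g = 9.05 ft. ΔE = E₁ − E₂ = 8.04 ft.
Q = q·b = 43.9 × 26.5 = 1163 cfs. P = γ·Q·ΔE/550 = 62.4 × 1163 × 8.04 / 550 = 1062 hp.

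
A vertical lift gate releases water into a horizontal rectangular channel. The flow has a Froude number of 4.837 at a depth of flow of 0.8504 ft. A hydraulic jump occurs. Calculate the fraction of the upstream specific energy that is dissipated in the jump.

ΔE/E₁ = 0.476 (47.6%)

Fr₁ = 4.837 (given).
By Bélanger, y₂/y₁ = ½[√(1 + 8Fr₁²) − 1] = ½[√188.17 − 1] = 6.359.
y₂ = 6.359 × 0.8504 = 5.408 ft.
E₁ = y₁(1 + Fr₁²/2) = 0.8504×(1 + 4.837²/2) = 10.80 ft. ΔE = (y₂ − y₁)³/(4y₁y₂) = 5.145 ft. ΔE/E₁ = 5.145/10.80 = 0.476.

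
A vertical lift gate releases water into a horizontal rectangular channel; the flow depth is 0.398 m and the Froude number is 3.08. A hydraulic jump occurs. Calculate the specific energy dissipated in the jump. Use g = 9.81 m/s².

ΔE = 0.615 m

Fr₁ = 3.08 (given).
Sequent-depth ratio: y₂/y₁ = ½[√(1 + 8Fr₁²) − 1] = ½[√76.89 − 1] = 3.88.
y₂ = 3.88 × 0.398 = 1.55 m.
V₁ = Fr₁·√(g·y₁) = 3.08×√(9.81×0.398) = 6.09 m/s; q = V₁·y₁ = 2.42 m²/s. V₂ = q/y₂ = 2.42/1.55 = 1.57 m/s. E₁ = y₁ + V₁²/2g = 2.29 m; E₂ = y₂ + V₂²/2g = 1.67 m. ΔE = E₁ − E₂ = 0.615 m.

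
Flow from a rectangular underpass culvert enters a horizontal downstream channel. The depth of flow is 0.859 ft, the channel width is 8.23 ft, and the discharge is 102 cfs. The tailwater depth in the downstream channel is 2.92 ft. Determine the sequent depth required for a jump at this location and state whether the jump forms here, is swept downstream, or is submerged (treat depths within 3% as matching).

y₂ = 2.93 ft; the jump forms here

q = Q/b = 102/8.23 = 12.4 ft²/s; V₁ = q/y₁ = 14.4 ft/s. Fr₁ = V₁/√(g·y₁) = 2.74.
By Bélanger, y₂/y₁ = ½[√(1 + 8Fr₁²) − 1] = ½[√61.21 − 1] = 3.41.
y₂ = 3.41 × 0.859 = 2.93 ft.
Tailwater y_tw = 2.92 ft: y_tw ≈ y₂, so the jump forms here.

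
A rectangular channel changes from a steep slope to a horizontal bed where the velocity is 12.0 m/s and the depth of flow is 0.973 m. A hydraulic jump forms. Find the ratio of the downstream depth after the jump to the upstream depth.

Fr₁ = V₁/√(g·y₁) = 12.0/√(9.81×0.973) = 3.88.
By Bélanger, y₂/y₁ = ½[√(1 + 8Fr₁²) − 1] = ½[√121.7 − 1] = 5.02.

y₂/y₁ = 5.02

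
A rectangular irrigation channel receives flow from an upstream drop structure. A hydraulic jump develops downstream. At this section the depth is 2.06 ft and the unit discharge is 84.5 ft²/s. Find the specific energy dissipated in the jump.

V₁ = q/y₁ = 84.5/2.06 = 41.0 ft/s. Fr₁ = V₁/√(g·y₁) = 41.0/√(32.2×2.06) = 5.04.
By Bélanger, y₂/y₁ = ½[√(1 + 8Fr₁²) − 1] = ½[√203.9 − 1] = 6.64.
y₂ = 6.64 × 2.06 = 13.7 ft.
V₂ = q/y₂ = 84.5/13.7 = 6.18 ft/s. E₁ = y₁ + V₁²/2g = 28.2 ft; E₂ = y₂ + V₂²/2g = 14.3 ft. ΔE = E₁ − E₂ = 13.9 ft.

ΔE = 13.9 ft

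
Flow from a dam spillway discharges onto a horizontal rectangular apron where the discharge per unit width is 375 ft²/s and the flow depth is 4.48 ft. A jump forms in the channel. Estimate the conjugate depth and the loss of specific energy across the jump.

V₁ = q/y₁ = 375/4.48 = 83.7 ft/s. Fr₁ = V₁/√(g·y₁) = 83.7/√(32.2×4.48) = 6.97.
Conjugate-depth relation: y₂/y₁ = ½[√(1 + 8Fr₁²) − 1] = ½[√389.6 − 1] = 9.37.
y₂ = 9.37 × 4.48 = 42.0 ft.
Head loss: ΔE = (y₂ − y₁)³/(4y₁y₂) = (42.0 − 4.48)³/(4×4.48×42.0) = 52699/752 = 70.1 ft.

y₂ = 42.0 ft; ΔE = 70.1 ft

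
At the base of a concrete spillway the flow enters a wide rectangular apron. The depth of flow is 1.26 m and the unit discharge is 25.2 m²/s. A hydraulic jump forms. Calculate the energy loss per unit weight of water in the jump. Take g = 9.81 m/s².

V₁ = q/y₁ = 25.2/1.26 = 20.0 m/s. Fr₁ = V₁/√(g·y₁) = 20.0/√(9.81×1.26) = 5.69.
Bélanger equation: y₂/y₁ = ½[√(1 + 8Fr₁²) − 1] = ½[√259.9 − 1] = 7.56.
y₂ = 7.56 × 1.26 = 9.53 m.
V₂ = q/y₂ = 25.2/9.53 = 2.65 m/s. E₁ = y₁ + V₁²/2g = 21.6 m; E₂ = y₂ + V₂²/2g = 9.88 m. ΔE = E₁ − E₂ = 11.8 m.

ΔE = 11.8 m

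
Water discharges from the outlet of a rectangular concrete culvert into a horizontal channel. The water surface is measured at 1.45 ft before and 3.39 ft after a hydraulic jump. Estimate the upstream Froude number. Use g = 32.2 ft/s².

For a rectangular channel the momentum equation gives q² = ½·g·y₁·y₂·(y₁ + y₂) = ½×32.2×1.45×3.39×4.84 = 383.
q = √383 = 19.6 ft²/s.
V₁ = q/y₁ = 13.5 ft/s; Fr₁ = V₁/√(g·y₁) = 1.98.

Fr₁ = 1.98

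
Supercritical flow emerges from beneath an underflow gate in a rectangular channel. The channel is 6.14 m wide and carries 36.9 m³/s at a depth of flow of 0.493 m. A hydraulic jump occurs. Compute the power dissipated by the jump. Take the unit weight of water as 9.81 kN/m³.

P = 1557 kW

q = Q/b = 36.9/6.14 = 6.01 m²/s; V₁ = q/y₁ = 12.2 m/s. Fr₁ = V₁/√(g·y₁) = 5.54.
By Bélanger, y₂/y₁ = ½[√(1 + 8Fr₁²) − 1] = ½[√246.8 − 1] = 7.36.
y₂ = 7.36 × 0.493 = 3.63 m.
Head loss: ΔE = (y₂ − y₁)³/(4y₁y₂) = (3.63 − 0.493)³/(4×0.493×3.63) = 30.8/7.15 = 4.30 m.
P = γ·Q·ΔE = 9.81 × 36.9 × 4.30 = 1557 kW.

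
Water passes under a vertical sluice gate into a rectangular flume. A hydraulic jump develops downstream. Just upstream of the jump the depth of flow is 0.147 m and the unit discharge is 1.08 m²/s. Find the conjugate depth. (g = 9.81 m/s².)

y₂ = 1.20 m

V₁ = q/y₁ = 1.08/0.147 = 7.35 m/s. Fr₁ = V₁/√(g·y₁) = 7.35/√(9.81×0.147) = 6.12.
Conjugate-depth relation: y₂/y₁ = ½[√(1 + 8Fr₁²) − 1] = ½[√300.4 − 1] = 8.17.
y₂ = 8.17 × 0.147 = 1.20 m.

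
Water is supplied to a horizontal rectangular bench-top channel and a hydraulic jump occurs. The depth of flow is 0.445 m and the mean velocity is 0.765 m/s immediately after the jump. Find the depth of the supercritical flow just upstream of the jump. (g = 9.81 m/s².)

y₁ = 0.0978 m

Fr₂ = V₂/√(g·y₂) = 0.765/√(9.81×0.445) = 0.366.
The Bélanger relation is symmetric: y₁/y₂ = ½[√(1 + 8Fr₂²) − 1] = ½[√2.072 − 1] = 0.220.
y₁ = 0.220 × 0.445 = 0.0978 m.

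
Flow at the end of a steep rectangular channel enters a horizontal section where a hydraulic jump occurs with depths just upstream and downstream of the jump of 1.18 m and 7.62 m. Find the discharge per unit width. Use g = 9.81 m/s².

q = 19.7 m²/s

For a rectangular channel the momentum equation gives q² = ½·g·y₁·y₂·(y₁ + y₂) = ½×9.81×1.18×7.62×8.80 = 388.
q = √388 = 19.7 m²/s.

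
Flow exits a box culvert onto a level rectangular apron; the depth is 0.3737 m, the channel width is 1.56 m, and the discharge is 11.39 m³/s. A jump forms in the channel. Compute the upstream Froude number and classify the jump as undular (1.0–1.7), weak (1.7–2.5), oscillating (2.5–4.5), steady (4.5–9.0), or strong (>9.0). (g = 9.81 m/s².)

Fr₁ = 10.20; strong jump

q = Q/b = 11.39/1.56 = 7.301 m²/s; V₁ = q/y₁ = 19.54 m/s. Fr₁ = V₁/√(g·y₁) = 10.20.
Fr₁ = 10.20 lies in the strong range.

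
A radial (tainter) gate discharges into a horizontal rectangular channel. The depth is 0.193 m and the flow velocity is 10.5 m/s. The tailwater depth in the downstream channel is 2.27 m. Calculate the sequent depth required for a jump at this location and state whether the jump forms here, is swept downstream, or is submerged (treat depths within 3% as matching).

y₂ = 1.99 m; the jump is submerged

Fr₁ = V₁/√(g·y₁) = 10.5/√(9.81×0.193) = 7.63.
From the momentum equation for a rectangular channel, y₂/y₁ = ½[√(1 + 8Fr₁²) − 1] = ½[√466.8 − 1] = 10.3.
y₂ = 10.3 × 0.193 = 1.99 m.
Tailwater y_tw = 2.27 m: y_tw > y₂, so the jump is submerged.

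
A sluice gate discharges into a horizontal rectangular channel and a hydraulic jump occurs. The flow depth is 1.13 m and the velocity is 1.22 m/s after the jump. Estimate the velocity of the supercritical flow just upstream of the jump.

V₁ = 5.54 m/s

Fr₂ = V₂/√(g·y₂) = 1.22/√(9.81×1.13) = 0.366.
Applying the sequent-depth relation in reverse, y₁/y₂ = ½[√(1 + 8Fr₂²) − 1] = ½[√2.074 − 1] = 0.220.
y₁ = 0.220 × 1.13 = 0.249 m.
V₁ = q/y₁ = 1.38/0.249 = 5.54 m/s.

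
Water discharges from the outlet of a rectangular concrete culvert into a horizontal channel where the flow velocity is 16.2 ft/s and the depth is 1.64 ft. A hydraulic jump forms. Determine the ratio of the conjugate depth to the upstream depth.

y₂/y₁ = 2.69

Fr₁ = V₁/√(g·y₁) = 16.2/√(32.2×1.64) = 2.23.
Sequent-depth ratio: y₂/y₁ = ½[√(1 + 8Fr₁²) − 1] = ½[√40.76 − 1] = 2.69.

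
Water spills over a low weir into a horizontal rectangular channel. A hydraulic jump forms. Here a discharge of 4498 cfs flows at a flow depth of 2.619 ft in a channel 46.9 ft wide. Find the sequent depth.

y₂ = 13.52 ft

q = Q/b = 4498/46.9 = 95.91 ft²/s; V₁ = q/y₁ = 36.62 ft/s. Fr₁ = V₁/√(g·y₁) = 3.988.
Bélanger equation: y₂/y₁ = ½[√(1 + 8Fr₁²) − 1] = ½[√128.21 − 1] = 5.161.
y₂ = 5.161 × 2.619 = 13.52 ft.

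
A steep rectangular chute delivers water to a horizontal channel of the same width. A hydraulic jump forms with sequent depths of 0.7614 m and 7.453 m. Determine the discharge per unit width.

For a rectangular channel the momentum equation gives q² = ½·g·y₁·y₂·(y₁ + y₂) = ½×9.81×0.7614×7.453×8.214 = 228.6.
q = √228.6 = 15.12 m²/s.

q = 15.12 m²/s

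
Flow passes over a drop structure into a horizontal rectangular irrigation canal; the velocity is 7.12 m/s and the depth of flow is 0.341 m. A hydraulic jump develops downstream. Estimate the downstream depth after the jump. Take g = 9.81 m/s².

Fr₁ = V₁/√(g·y₁) = 7.12/√(9.81×0.341) = 3.89.
Bélanger equation: y₂/y₁ = ½[√(1 + 8Fr₁²) − 1] = ½[√122.2 − 1] = 5.03.
y₂ = 5.03 × 0.341 = 1.71 m.

y₂ = 1.71 m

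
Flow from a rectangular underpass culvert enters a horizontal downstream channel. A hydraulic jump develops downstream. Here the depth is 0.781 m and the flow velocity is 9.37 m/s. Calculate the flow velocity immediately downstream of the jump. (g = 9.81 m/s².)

V₂ = 2.17 m/s

Fr₁ = V₁/√(g·y₁) = 9.37/√(9.81×0.781) = 3.39.
Sequent-depth ratio: y₂/y₁ = ½[√(1 + 8Fr₁²) − 1] = ½[√92.67 − 1] = 4.31.
y₂ = 4.31 × 0.781 = 3.37 m.
q = V₁·y₁ = 9.37 × 0.781 = 7.32 m²/s.
V₂ = q/y₂ = 7.32/3.37 = 2.17 m/s.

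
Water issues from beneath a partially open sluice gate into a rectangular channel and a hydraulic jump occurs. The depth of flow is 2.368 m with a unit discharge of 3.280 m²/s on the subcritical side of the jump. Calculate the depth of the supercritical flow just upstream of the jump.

V₂ = q/y₂ = 3.280/2.368 = 1.385 m/s; Fr₂ = V₂/√(g·y₂) = 0.2874.
Since the conjugate-depth ratio holds either way, y₁/y₂ = ½[√(1 + 8Fr₂²) − 1] = ½[√1.6607 − 1] = 0.1443.
y₁ = 0.1443 × 2.368 = 0.3418 m.

y₁ = 0.3418 m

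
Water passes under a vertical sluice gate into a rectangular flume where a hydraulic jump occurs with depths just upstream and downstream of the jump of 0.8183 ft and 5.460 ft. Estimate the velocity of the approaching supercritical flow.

V₁ = 25.97 ft/s

For a rectangular channel the momentum equation gives q² = ½·g·y₁·y₂·(y₁ + y₂) = ½×32.2×0.8183×5.460×6.278 = 451.6.
q = √451.6 = 21.25 ft²/s.
V₁ = q/y₁ = 21.25/0.8183 = 25.97 ft/s.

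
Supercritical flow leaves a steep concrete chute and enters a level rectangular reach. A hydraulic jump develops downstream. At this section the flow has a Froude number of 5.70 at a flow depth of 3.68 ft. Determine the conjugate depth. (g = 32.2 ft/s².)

Fr₁ = 5.70 (given).
From the momentum equation for a rectangular channel, y₂/y₁ = ½[√(1 + 8Fr₁²) − 1] = ½[√260.9 − 1] = 7.58.
y₂ = 7.58 × 3.68 = 27.9 ft.

y₂ = 27.9 ft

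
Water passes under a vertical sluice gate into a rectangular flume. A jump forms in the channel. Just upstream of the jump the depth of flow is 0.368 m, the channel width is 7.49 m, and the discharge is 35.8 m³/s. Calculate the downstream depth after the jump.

q = Q/b = 35.8/7.49 = 4.78 m²/s; V₁ = q/y₁ = 13.0 m/s. Fr₁ = V₁/√(g·y₁) = 6.84.
By Bélanger, y₂/y₁ = ½[√(1 + 8Fr₁²) − 1] = ½[√374.8 − 1] = 9.18.
y₂ = 9.18 × 0.368 = 3.38 m.

y₂ = 3.38 m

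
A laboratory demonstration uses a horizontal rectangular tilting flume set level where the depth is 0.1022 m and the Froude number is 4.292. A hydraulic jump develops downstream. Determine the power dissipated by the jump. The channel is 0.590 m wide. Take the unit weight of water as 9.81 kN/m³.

P = 1.124 kW

Fr₁ = 4.292 (given).
Bélanger equation: y₂/y₁ = ½[√(1 + 8Fr₁²) − 1] = ½[√148.37 − 1] = 5.590.
y₂ = 5.590 × 0.1022 = 0.5713 m.
V₁ = Fr₁·√(g·y₁) = 4.292×√(9.81×0.1022) = 4.298 m/s; q = V₁·y₁ = 0.4392 m²/s. V₂ = q/y₂ = 0.4392/0.5713 = 0.7687 m/s. E₁ = y₁ + V₁²/2g = 1.044 m; E₂ = y₂ + V₂²/2g = 0.6015 m. ΔE = E₁ − E₂ = 0.4421 m.
Q = q·b = 0.4392 × 0.590 = 0.2591 m³/s. P = γ·Q·ΔE = 9.81 × 0.2591 × 0.4421 = 1.124 kW.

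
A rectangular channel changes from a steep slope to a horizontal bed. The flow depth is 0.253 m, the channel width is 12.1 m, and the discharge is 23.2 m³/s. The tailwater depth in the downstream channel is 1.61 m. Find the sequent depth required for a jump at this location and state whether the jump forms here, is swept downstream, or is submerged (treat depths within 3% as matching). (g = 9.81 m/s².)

q = Q/b = 23.2/12.1 = 1.92 m²/s; V₁ = q/y₁ = 7.58 m/s. Fr₁ = V₁/√(g·y₁) = 4.81.
Conjugate-depth relation: y₂/y₁ = ½[√(1 + 8Fr₁²) − 1] = ½[√186.1 − 1] = 6.32.
y₂ = 6.32 × 0.253 = 1.60 m.
Tailwater y_tw = 1.61 m: y_tw ≈ y₂, so the jump forms here.

y₂ = 1.60 m; the jump forms here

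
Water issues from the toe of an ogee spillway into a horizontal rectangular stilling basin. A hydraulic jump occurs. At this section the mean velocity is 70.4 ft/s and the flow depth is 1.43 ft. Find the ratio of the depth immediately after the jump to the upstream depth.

Fr₁ = V₁/√(g·y₁) = 70.4/√(32.2×1.43) = 10.4.
Sequent-depth ratio: y₂/y₁ = ½[√(1 + 8Fr₁²) − 1] = ½[√862.1 − 1] = 14.2.

y₂/y₁ = 14.2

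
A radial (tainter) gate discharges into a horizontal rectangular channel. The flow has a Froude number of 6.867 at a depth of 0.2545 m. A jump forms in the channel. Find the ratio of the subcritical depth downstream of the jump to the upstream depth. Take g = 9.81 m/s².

y₂/y₁ = 9.224

Fr₁ = 6.867 (given).
Bélanger equation: y₂/y₁ = ½[√(1 + 8Fr₁²) − 1] = ½[√378.25 − 1] = 9.224.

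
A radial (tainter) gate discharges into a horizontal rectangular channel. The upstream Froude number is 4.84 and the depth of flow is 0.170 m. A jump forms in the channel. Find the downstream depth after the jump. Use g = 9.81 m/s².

y₂ = 1.08 m

Fr₁ = 4.84 (given).
From the momentum equation for a rectangular channel, y₂/y₁ = ½[√(1 + 8Fr₁²) − 1] = ½[√188.4 − 1] = 6.36.
y₂ = 6.36 × 0.170 = 1.08 m.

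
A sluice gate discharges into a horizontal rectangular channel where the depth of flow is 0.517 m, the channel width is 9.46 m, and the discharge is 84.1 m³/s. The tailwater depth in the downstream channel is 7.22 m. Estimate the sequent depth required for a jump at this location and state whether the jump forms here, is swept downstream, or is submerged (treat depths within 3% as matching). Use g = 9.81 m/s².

q = Q/b = 84.1/9.46 = 8.89 m²/s; V₁ = q/y₁ = 17.2 m/s. Fr₁ = V₁/√(g·y₁) = 7.64.
From the momentum equation for a rectangular channel, y₂/y₁ = ½[√(1 + 8Fr₁²) − 1] = ½[√467.4 − 1] = 10.3.
y₂ = 10.3 × 0.517 = 5.33 m.
Tailwater y_tw = 7.22 m: y_tw > y₂, so the jump is submerged.

y₂ = 5.33 m; the jump is submerged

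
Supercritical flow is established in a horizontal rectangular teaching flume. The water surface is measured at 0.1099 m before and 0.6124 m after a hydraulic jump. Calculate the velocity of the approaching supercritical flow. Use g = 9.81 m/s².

V₁ = 4.443 m/s

For a rectangular channel the momentum equation gives q² = ½·g·y₁·y₂·(y₁ + y₂) = ½×9.81×0.1099×0.6124×0.7223 = 0.2384.
q = √0.2384 = 0.4883 m²/s.
V₁ = q/y₁ = 0.4883/0.1099 = 4.443 m/s.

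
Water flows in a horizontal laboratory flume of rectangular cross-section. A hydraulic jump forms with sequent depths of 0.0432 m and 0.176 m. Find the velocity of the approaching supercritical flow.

V₁ = 2.09 m/s

For a rectangular channel the momentum equation gives q² = ½·g·y₁·y₂·(y₁ + y₂) = ½×9.81×0.0432×0.176×0.219 = 0.00817.
q = √0.00817 = 0.0904 m²/s.
V₁ = q/y₁ = 0.0904/0.0432 = 2.09 m/s.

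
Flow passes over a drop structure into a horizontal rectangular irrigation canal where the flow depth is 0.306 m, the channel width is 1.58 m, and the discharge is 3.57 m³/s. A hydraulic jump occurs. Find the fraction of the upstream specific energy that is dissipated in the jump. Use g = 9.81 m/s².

q = Q/b = 3.57/1.58 = 2.26 m²/s; V₁ = q/y₁ = 7.38 m/s. Fr₁ = V₁/√(g·y₁) = 4.26.
Conjugate-depth relation: y₂/y₁ = ½[√(1 + 8Fr₁²) − 1] = ½[√146.3 − 1] = 5.55.
y₂ = 5.55 × 0.306 = 1.70 m.
E₁ = y₁ + V₁²/2g = 3.08 m. ΔE = (y₂ − y₁)³/(4y₁y₂) = 1.30 m. ΔE/E₁ = 1.30/3.08 = 0.420.

ΔE/E₁ = 0.420 (42.0%)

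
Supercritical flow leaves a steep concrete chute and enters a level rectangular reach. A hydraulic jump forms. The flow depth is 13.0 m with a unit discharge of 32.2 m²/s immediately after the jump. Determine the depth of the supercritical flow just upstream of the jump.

V₂ = q/y₂ = 32.2/13.0 = 2.48 m/s; Fr₂ = V₂/√(g·y₂) = 0.219.
From the momentum equation (using Fr₂), y₁/y₂ = ½[√(1 + 8Fr₂²) − 1] = ½[√1.385 − 1] = 0.0884.
y₁ = 0.0884 × 13.0 = 1.15 m.

y₁ = 1.15 m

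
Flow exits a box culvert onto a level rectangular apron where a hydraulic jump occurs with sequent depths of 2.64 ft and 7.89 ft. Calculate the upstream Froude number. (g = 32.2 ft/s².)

For a rectangular channel the momentum equation gives q² = ½·g·y₁·y₂·(y₁ + y₂) = ½×32.2×2.64×7.89×10.5 = 3531.
q = √3531 = 59.4 ft²/s.
V₁ = q/y₁ = 22.5 ft/s; Fr₁ = V₁/√(g·y₁) = 2.44.

Fr₁ = 2.44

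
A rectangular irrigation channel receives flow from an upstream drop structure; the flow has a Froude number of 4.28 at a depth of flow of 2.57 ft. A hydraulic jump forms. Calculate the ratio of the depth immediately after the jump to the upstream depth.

y₂/y₁ = 5.57

Fr₁ = 4.28 (given).
Bélanger equation: y₂/y₁ = ½[√(1 + 8Fr₁²) − 1] = ½[√147.5 − 1] = 5.57.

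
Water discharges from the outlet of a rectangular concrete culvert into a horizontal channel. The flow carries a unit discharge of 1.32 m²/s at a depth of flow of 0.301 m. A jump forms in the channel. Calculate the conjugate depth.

V₁ = q/y₁ = 1.32/0.301 = 4.39 m/s. Fr₁ = V₁/√(g·y₁) = 4.39/√(9.81×0.301) = 2.55.
From the momentum equation for a rectangular channel, y₂/y₁ = ½[√(1 + 8Fr₁²) − 1] = ½[√53.10 − 1] = 3.14.
y₂ = 3.14 × 0.301 = 0.946 m.

y₂ = 0.946 m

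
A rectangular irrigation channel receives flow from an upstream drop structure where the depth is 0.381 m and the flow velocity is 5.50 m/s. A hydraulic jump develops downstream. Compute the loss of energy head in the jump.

ΔE = 0.447 m

Fr₁ = V₁/√(g·y₁) = 5.50/√(9.81×0.381) = 2.84.
Sequent-depth ratio: y₂/y₁ = ½[√(1 + 8Fr₁²) − 1] = ½[√65.75 − 1] = 3.55.
y₂ = 3.55 × 0.381 = 1.35 m.
q = V₁·y₁ = 5.50 × 0.381 = 2.10 m²/s. V₂ = q/y₂ = 2.10/1.35 = 1.55 m/s. E₁ = y₁ + V₁²/2g = 1.92 m; E₂ = y₂ + V₂²/2g = 1.48 m. ΔE = E₁ − E₂ = 0.447 m.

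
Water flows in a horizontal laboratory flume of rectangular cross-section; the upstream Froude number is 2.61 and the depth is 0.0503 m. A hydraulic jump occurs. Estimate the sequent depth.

Fr₁ = 2.61 (given).
By Bélanger, y₂/y₁ = ½[√(1 + 8Fr₁²) − 1] = ½[√55.50 − 1] = 3.22.
y₂ = 3.22 × 0.0503 = 0.162 m.

y₂ = 0.162 m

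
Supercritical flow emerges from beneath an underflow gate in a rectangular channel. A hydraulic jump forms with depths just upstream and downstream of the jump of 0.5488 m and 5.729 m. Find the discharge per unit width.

For a rectangular channel the momentum equation gives q² = ½·g·y₁·y₂·(y₁ + y₂) = ½×9.81×0.5488×5.729×6.278 = 96.81.
q = √96.81 = 9.839 m²/s.

q = 9.839 m²/s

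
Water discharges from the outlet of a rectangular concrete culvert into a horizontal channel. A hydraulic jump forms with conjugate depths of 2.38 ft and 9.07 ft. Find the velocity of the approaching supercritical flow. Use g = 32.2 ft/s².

V₁ = 26.5 ft/s

For a rectangular channel the momentum equation gives q² = ½·g·y₁·y₂·(y₁ + y₂) = ½×32.2×2.38×9.07×11.4 = 3979.
q = √3979 = 63.1 ft²/s.
V₁ = q/y₁ = 63.1/2.38 = 26.5 ft/s.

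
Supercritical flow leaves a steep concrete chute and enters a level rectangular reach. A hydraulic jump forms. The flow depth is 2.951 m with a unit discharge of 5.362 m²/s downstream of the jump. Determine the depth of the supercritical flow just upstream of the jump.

V₂ = q/y₂ = 5.362/2.951 = 1.817 m/s; Fr₂ = V₂/√(g·y₂) = 0.3377.
The Bélanger relation is symmetric: y₁/y₂ = ½[√(1 + 8Fr₂²) − 1] = ½[√1.9124 − 1] = 0.1914.
y₁ = 0.1914 × 2.951 = 0.5649 m.

y₁ = 0.5649 m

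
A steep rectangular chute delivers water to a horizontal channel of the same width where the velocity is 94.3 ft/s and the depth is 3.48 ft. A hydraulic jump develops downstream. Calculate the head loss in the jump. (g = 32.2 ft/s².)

ΔE = 98.5 ft

Fr₁ = V₁/√(g·y₁) = 94.3/√(32.2×3.48) = 8.91.
From the momentum equation for a rectangular channel, y₂/y₁ = ½[√(1 + 8Fr₁²) − 1] = ½[√635.9 − 1] = 12.1.
y₂ = 12.1 × 3.48 = 42.1 ft.
Head loss: ΔE = (y₂ − y₁)³/(4y₁y₂) = (42.1 − 3.48)³/(4×3.48×42.1) = 57765/587 = 98.5 ft.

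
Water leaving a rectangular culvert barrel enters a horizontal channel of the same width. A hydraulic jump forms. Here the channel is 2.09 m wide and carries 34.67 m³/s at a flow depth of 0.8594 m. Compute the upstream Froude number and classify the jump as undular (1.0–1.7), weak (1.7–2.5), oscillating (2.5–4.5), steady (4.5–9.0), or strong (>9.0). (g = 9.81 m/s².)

q = Q/b = 34.67/2.09 = 16.59 m²/s; V₁ = q/y₁ = 19.30 m/s. Fr₁ = V₁/√(g·y₁) = 6.648.
Fr₁ = 6.648 lies in the steady range.

Fr₁ = 6.648; steady jump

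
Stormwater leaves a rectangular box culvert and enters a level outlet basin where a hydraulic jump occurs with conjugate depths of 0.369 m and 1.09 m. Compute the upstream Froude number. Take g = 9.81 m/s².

Fr₁ = 2.42

For a rectangular channel the momentum equation gives q² = ½·g·y₁·y₂·(y₁ + y₂) = ½×9.81×0.369×1.09×1.46 = 2.88.
q = √2.88 = 1.70 m²/s.
V₁ = q/y₁ = 4.60 m/s; Fr₁ = V₁/√(g·y₁) = 2.42.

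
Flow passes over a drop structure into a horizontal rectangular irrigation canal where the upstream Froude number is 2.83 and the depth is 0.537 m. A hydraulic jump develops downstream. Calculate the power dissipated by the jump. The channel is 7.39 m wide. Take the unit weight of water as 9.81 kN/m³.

Fr₁ = 2.83 (given).
Sequent-depth ratio: y₂/y₁ = ½[√(1 + 8Fr₁²) − 1] = ½[√65.07 − 1] = 3.53.
y₂ = 3.53 × 0.537 = 1.90 m.
Head loss: ΔE = (y₂ − y₁)³/(4y₁y₂) = (1.90 − 0.537)³/(4×0.537×1.90) = 2.52/4.08 = 0.618 m.
V₁ = Fr₁·√(g·y₁) = 2.83×√(9.81×0.537) = 6.50 m/s; q = V₁·y₁ = 3.49 m²/s. Q = q·b = 3.49 × 7.39 = 25.8 m³/s. P = γ·Q·ΔE = 9.81 × 25.8 × 0.618 = 156 kW.

P = 156 kW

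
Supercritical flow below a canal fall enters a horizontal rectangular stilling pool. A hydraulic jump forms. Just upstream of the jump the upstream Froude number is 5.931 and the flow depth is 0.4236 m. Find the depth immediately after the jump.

Fr₁ = 5.931 (given).
Sequent-depth ratio: y₂/y₁ = ½[√(1 + 8Fr₁²) − 1] = ½[√282.41 − 1] = 7.903.
y₂ = 7.903 × 0.4236 = 3.348 m.

y₂ = 3.348 m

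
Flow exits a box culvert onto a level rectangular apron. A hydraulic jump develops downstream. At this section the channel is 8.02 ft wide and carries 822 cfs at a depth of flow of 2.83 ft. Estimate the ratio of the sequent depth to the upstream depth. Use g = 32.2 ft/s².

y₂/y₁ = 4.89

q = Q/b = 822/8.02 = 102 ft²/s; V₁ = q/y₁ = 36.2 ft/s. Fr₁ = V₁/√(g·y₁) = 3.79.
From the momentum equation for a rectangular channel, y₂/y₁ = ½[√(1 + 8Fr₁²) − 1] = ½[√116.2 − 1] = 4.89.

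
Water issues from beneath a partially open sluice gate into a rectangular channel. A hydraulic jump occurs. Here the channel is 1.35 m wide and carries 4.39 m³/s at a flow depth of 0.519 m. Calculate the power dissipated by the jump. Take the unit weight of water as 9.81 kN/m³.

P = 24.0 kW

q = Q/b = 4.39/1.35 = 3.25 m²/s; V₁ = q/y₁ = 6.27 m/s. Fr₁ = V₁/√(g·y₁) = 2.78.
From the momentum equation for a rectangular channel, y₂/y₁ = ½[√(1 + 8Fr₁²) − 1] = ½[√62.69 − 1] = 3.46.
y₂ = 3.46 × 0.519 = 1.80 m.
V₂ = q/y₂ = 3.25/1.80 = 1.81 m/s. E₁ = y₁ + V₁²/2g = 2.52 m; E₂ = y₂ + V₂²/2g = 1.96 m. ΔE = E₁ − E₂ = 0.558 m.
P = γ·Q·ΔE = 9.81 × 4.39 × 0.558 = 24.0 kW.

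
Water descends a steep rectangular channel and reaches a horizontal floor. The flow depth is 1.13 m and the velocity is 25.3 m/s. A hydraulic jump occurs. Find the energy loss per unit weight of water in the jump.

ΔE = 21.9 m

Fr₁ = V₁/√(g·y₁) = 25.3/√(9.81×1.13) = 7.60.
From the momentum equation for a rectangular channel, y₂/y₁ = ½[√(1 + 8Fr₁²) − 1] = ½[√462.9 − 1] = 10.3.
y₂ = 10.3 × 1.13 = 11.6 m.
q = V₁·y₁ = 25.3 × 1.13 = 28.6 m²/s. V₂ = q/y₂ = 28.6/11.6 = 2.47 m/s. E₁ = y₁ + V₁²/2g = 33.8 m; E₂ = y₂ + V₂²/2g = 11.9 m. ΔE = E₁ − E₂ = 21.9 m.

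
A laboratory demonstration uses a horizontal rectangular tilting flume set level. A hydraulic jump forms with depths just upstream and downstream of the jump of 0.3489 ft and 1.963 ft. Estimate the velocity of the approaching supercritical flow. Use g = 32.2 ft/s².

V₁ = 14.47 ft/s

For a rectangular channel the momentum equation gives q² = ½·g·y₁·y₂·(y₁ + y₂) = ½×32.2×0.3489×1.963×2.312 = 25.49.
q = √25.49 = 5.049 ft²/s.
V₁ = q/y₁ = 5.049/0.3489 = 14.47 ft/s.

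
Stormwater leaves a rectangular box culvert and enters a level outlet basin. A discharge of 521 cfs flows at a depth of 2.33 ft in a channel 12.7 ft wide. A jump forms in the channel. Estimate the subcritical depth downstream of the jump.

q = Q/b = 521/12.7 = 41.0 ft²/s; V₁ = q/y₁ = 17.6 ft/s. Fr₁ = V₁/√(g·y₁) = 2.03.
Sequent-depth ratio: y₂/y₁ = ½[√(1 + 8Fr₁²) − 1] = ½[√34.05 − 1] = 2.42.
y₂ = 2.42 × 2.33 = 5.63 ft.

y₂ = 5.63 ft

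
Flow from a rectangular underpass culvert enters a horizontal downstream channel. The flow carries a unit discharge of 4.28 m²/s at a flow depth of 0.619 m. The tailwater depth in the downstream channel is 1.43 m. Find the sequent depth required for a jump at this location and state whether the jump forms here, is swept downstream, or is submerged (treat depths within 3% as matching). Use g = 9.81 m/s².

y₂ = 2.17 m; the jump is swept downstream

V₁ = q/y₁ = 4.28/0.619 = 6.91 m/s. Fr₁ = V₁/√(g·y₁) = 6.91/√(9.81×0.619) = 2.81.
From the momentum equation for a rectangular channel, y₂/y₁ = ½[√(1 + 8Fr₁²) − 1] = ½[√63.98 − 1] = 3.50.
y₂ = 3.50 × 0.619 = 2.17 m.
Tailwater y_tw = 1.43 m: y_tw < y₂, so the jump is swept downstream.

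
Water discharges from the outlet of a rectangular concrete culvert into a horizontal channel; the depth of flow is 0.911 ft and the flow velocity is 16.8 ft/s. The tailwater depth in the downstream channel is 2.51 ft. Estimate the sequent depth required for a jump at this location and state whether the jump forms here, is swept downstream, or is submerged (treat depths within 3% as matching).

Fr₁ = V₁/√(g·y₁) = 16.8/√(32.2×0.911) = 3.10.
Bélanger equation: y₂/y₁ = ½[√(1 + 8Fr₁²) − 1] = ½[√77.97 − 1] = 3.92.
y₂ = 3.92 × 0.911 = 3.57 ft.
Tailwater y_tw = 2.51 ft: y_tw < y₂, so the jump is swept downstream.

y₂ = 3.57 ft; the jump is swept downstream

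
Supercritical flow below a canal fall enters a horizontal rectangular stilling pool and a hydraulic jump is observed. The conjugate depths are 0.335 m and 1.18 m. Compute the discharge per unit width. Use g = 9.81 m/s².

q = 1.71 m²/s

For a rectangular channel the momentum equation gives q² = ½·g·y₁·y₂·(y₁ + y₂) = ½×9.81×0.335×1.18×1.51 = 2.94.
q = √2.94 = 1.71 m²/s.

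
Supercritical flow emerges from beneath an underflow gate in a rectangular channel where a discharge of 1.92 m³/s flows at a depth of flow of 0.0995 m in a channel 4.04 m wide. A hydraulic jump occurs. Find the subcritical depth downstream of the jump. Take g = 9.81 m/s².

y₂ = 0.632 m

q = Q/b = 1.92/4.04 = 0.475 m²/s; V₁ = q/y₁ = 4.78 m/s. Fr₁ = V₁/√(g·y₁) = 4.83.
From the momentum equation for a rectangular channel, y₂/y₁ = ½[√(1 + 8Fr₁²) − 1] = ½[√188.0 − 1] = 6.36.
y₂ = 6.36 × 0.0995 = 0.632 m.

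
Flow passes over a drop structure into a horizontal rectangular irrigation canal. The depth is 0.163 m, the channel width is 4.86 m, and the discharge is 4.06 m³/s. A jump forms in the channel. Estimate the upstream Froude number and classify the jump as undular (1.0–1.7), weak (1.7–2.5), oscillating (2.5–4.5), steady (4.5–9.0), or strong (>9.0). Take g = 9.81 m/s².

Fr₁ = 4.05; oscillating jump

q = Q/b = 4.06/4.86 = 0.835 m²/s; V₁ = q/y₁ = 5.13 m/s. Fr₁ = V₁/√(g·y₁) = 4.05.
Fr₁ = 4.05 lies in the oscillating range.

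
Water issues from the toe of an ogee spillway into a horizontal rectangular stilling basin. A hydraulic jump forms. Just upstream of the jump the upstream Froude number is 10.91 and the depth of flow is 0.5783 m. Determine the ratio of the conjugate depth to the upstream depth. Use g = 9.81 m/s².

Fr₁ = 10.91 (given).
Bélanger equation: y₂/y₁ = ½[√(1 + 8Fr₁²) − 1] = ½[√953.22 − 1] = 14.94.

y₂/y₁ = 14.94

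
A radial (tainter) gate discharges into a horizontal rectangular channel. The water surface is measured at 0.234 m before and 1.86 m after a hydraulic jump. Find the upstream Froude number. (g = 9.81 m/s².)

Fr₁ = 5.96

For a rectangular channel the momentum equation gives q² = ½·g·y₁·y₂·(y₁ + y₂) = ½×9.81×0.234×1.86×2.09 = 4.47.
q = √4.47 = 2.11 m²/s.
V₁ = q/y₁ = 9.04 m/s; Fr₁ = V₁/√(g·y₁) = 5.96.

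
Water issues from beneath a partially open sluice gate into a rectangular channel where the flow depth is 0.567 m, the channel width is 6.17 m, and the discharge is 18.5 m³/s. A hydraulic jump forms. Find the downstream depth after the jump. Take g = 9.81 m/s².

y₂ = 1.54 m

q = Q/b = 18.5/6.17 = 3.00 m²/s; V₁ = q/y₁ = 5.29 m/s. Fr₁ = V₁/√(g·y₁) = 2.24.
Sequent-depth ratio: y₂/y₁ = ½[√(1 + 8Fr₁²) − 1] = ½[√41.22 − 1] = 2.71.
y₂ = 2.71 × 0.567 = 1.54 m.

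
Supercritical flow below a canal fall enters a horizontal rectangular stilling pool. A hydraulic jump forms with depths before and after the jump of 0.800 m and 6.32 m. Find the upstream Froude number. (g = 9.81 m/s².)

Fr₁ = 5.93

For a rectangular channel the momentum equation gives q² = ½·g·y₁·y₂·(y₁ + y₂) = ½×9.81×0.800×6.32×7.12 = 177.
q = √177 = 13.3 m²/s.
V₁ = q/y₁ = 16.6 m/s; Fr₁ = V₁/√(g·y₁) = 5.93.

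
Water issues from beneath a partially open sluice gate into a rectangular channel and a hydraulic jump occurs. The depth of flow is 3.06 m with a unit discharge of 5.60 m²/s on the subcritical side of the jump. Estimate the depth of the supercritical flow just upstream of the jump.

y₁ = 0.575 m

V₂ = q/y₂ = 5.60/3.06 = 1.83 m/s; Fr₂ = V₂/√(g·y₂) = 0.334.
The Bélanger relation is symmetric: y₁/y₂ = ½[√(1 + 8Fr₂²) − 1] = ½[√1.893 − 1] = 0.188.
y₁ = 0.188 × 3.06 = 0.575 m.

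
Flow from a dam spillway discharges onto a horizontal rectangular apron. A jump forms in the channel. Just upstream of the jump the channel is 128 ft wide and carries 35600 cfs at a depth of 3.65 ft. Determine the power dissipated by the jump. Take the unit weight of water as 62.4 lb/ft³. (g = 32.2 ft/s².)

q = Q/b = 35600/128 = 278 ft²/s; V₁ = q/y₁ = 76.2 ft/s. Fr₁ = V₁/√(g·y₁) = 7.03.
Bélanger equation: y₂/y₁ = ½[√(1 + 8Fr₁²) − 1] = ½[√396.2 − 1] = 9.45.
y₂ = 9.45 × 3.65 = 34.5 ft.
V₂ = q/y₂ = 278/34.5 = 8.06 ft/s. E₁ = y₁ + V₁²/2g = 93.8 ft; E₂ = y₂ + V₂²/2g = 35.5 ft. ΔE = E₁ − E₂ = 58.3 ft.
P = γ·Q·ΔE/550 = 62.4 × 35600 × 58.3 / 550 = 235464 hp.

P = 235464 hp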